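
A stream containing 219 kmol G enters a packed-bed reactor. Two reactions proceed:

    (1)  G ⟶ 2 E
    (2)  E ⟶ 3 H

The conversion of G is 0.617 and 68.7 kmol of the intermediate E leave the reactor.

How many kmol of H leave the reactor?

Conversion of G: G consumed = 1ξ₁ = 0.617 × 219 → ξ₁ = 135.1 kmol.
E balance: n_E = 0 + 2ξ₁ − 1ξ₂ = 68.7 → ξ₂ = (2·135.1 − 68.7)/1 = 201.5 kmol.
Outlet amounts (n = n₀ + Σ ν·ξ):
  G: 219 − 1(135.1) = 83.88
  E: 0 + 2(135.1) − 1(201.5) = 68.7
  H: 0 + 3(201.5) = 604.6

605 kmol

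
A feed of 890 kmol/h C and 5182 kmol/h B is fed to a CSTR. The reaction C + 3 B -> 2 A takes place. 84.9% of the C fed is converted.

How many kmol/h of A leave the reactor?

1510 kmol/h

C reacted = 0.849 × 890 = 755.6 kmol/h; ν_C = −1, so ξ = 755.6/1 = 755.6 kmol/h.
Outlet amounts (n = n₀ + ν ξ):
  C: 890 − 1(755.6) = 134.4
  B: 5182 − 3(755.6) = 2915
  A: 0 + 2(755.6) = 1511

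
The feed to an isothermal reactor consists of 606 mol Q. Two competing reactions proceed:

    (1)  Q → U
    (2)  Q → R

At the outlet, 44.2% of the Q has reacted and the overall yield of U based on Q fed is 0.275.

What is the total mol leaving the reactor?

606 mol

Yield of U: 1ξ₁ / 606 = 0.275 → ξ₁ = 166.7 mol.
Conversion of Q: 1ξ₁ + 1ξ₂ = 0.442 × 606 = 267.9 → ξ₂ = 101.2 mol.
Outlet amounts (n = n₀ + Σ ν·ξ):
  Q: 606 − 1(166.7) − 1(101.2) = 338.1
  U: 0 + 1(166.7) = 166.7
  R: 0 + 1(101.2) = 101.2
Total out = 338.1 + 166.7 + 101.2 = 606 mol.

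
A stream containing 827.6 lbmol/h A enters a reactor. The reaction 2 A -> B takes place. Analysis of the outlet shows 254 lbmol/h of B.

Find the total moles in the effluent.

574 lbmol/h

For B: n = n₀ + 1ξ → 254 = 0 + 1ξ, giving ξ = 254 lbmol/h.
Outlet amounts (n = n₀ + ν ξ):
  A: 827.6 − 2(254) = 319.6
  B: 0 + 1(254) = 254
Total out = 319.6 + 254 = 573.6 lbmol/h.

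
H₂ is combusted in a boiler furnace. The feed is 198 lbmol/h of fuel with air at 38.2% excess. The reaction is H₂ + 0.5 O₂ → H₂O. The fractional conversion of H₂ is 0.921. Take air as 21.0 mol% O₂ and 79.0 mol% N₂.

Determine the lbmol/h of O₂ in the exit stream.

Stoichiometric O₂ = 0.5 × 198 = 99 lbmol/h; O₂ fed = 99 × 1.382 = 136.8 lbmol/h.
N₂ fed = 136.8 × 79/21 = 514.7 lbmol/h.
Fuel reacted = 0.921 × 198 → ξ = 182.4 lbmol/h.
Outlet (n = n₀ + ν ξ):
  H₂: 198 − 1(182.4) = 15.64
  O₂: 136.8 − 0.5(182.4) = 45.64
  N₂: 514.7 (inert)
  H₂O: 0 + 1(182.4) = 182.4

45.6 lbmol/h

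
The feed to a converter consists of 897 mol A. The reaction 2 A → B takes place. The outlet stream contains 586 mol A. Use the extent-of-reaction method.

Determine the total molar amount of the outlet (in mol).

742 mol

For A: n = n₀ − 2ξ → 586 = 897 − 2ξ, giving ξ = 155.5 mol.
Outlet amounts (n = n₀ + ν ξ):
  A: 897 − 2(155.5) = 586
  B: 0 + 1(155.5) = 155.5
Total out = 586 + 155.5 = 741.5 mol.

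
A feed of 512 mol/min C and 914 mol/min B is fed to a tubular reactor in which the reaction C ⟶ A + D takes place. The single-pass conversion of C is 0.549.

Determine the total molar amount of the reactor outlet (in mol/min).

C reacted = 0.549 × 512 = 281.1 mol/min; ν_C = −1, so ξ = 281.1/1 = 281.1 mol/min.
Outlet amounts (n = n₀ + ν ξ):
  C: 512 − 1(281.1) = 230.9
  A: 0 + 1(281.1) = 281.1
  D: 0 + 1(281.1) = 281.1
  B: 914 (inert)
Total out = 230.9 + 281.1 + 281.1 + 914 = 1707 mol/min.

1710 mol/min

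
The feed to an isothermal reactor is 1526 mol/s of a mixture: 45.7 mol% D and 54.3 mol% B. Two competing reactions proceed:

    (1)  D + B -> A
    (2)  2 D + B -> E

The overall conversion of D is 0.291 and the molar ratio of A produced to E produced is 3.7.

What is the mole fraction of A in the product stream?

Conversion of D: D consumed = 0.291 × 697.4 = 202.9 mol/s = 1ξ₁ + 2ξ₂.
Selectivity: 1ξ₁ / (1ξ₂) = 3.7 → ξ₁ = 3.7 ξ₂.
Substitute: (1·3.7 + 2) ξ₂ = 202.9 → ξ₂ = 35.6 mol/s, ξ₁ = 131.7 mol/s.
Outlet amounts (n = n₀ + Σ ν·ξ):
  D: 697.4 − 1(131.7) − 2(35.6) = 494.4
  B: 828.6 − 1(131.7) − 1(35.6) = 661.3
  A: 0 + 1(131.7) = 131.7
  E: 0 + 1(35.6) = 35.6
Total out = 1323 mol/s; y_A = 131.7 / 1323 = 0.09957.

0.0996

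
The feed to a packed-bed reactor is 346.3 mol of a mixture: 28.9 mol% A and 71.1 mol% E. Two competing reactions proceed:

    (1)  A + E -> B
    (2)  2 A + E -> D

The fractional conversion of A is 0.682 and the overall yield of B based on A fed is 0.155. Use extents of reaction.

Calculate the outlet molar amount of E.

204 mol

Yield of B: 1ξ₁ / 100.1 = 0.155 → ξ₁ = 15.51 mol.
Conversion of A: 1ξ₁ + 2ξ₂ = 0.682 × 100.1 = 68.26 → ξ₂ = 26.37 mol.
Outlet amounts (n = n₀ + Σ ν·ξ):
  A: 100.1 − 1(15.51) − 2(26.37) = 31.83
  E: 246.2 − 1(15.51) − 1(26.37) = 204.3
  B: 0 + 1(15.51) = 15.51
  D: 0 + 1(26.37) = 26.37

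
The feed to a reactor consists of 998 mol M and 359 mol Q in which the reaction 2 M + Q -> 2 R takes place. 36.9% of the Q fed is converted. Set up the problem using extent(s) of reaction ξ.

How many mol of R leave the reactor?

Q reacted = 0.369 × 359 = 132.5 mol; ν_Q = −1, so ξ = 132.5/1 = 132.5 mol.
Outlet amounts (n = n₀ + ν ξ):
  M: 998 − 2(132.5) = 733.1
  Q: 359 − 1(132.5) = 226.5
  R: 0 + 2(132.5) = 264.9

265 mol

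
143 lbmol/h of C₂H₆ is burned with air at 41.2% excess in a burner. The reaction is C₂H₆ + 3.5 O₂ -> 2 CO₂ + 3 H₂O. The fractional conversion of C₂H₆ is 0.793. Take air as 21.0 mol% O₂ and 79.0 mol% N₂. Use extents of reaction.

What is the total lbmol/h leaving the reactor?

3560 lbmol/h

Stoichiometric O₂ = 3.5 × 143 = 500.5 lbmol/h; O₂ fed = 500.5 × 1.412 = 706.7 lbmol/h.
N₂ fed = 706.7 × 79/21 = 2659 lbmol/h.
Fuel reacted = 0.793 × 143 → ξ = 113.4 lbmol/h.
Outlet (n = n₀ + ν ξ):
  C₂H₆: 143 − 1(113.4) = 29.6
  O₂: 706.7 − 3.5(113.4) = 309.8
  N₂: 2659 (inert)
  CO₂: 0 + 2(113.4) = 226.8
  H₂O: 0 + 3(113.4) = 340.2
Total out = 29.6 + 309.8 + 2659 + 226.8 + 340.2 = 3565 lbmol/h.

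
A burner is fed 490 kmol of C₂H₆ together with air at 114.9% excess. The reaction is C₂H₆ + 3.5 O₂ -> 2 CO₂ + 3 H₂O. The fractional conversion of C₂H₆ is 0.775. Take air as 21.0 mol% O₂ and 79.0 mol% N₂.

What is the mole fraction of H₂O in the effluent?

0.0625

Stoichiometric O₂ = 3.5 × 490 = 1715 kmol; O₂ fed = 1715 × 2.149 = 3686 kmol.
N₂ fed = 3686 × 79/21 = 13860 kmol.
Fuel reacted = 0.775 × 490 → ξ = 379.8 kmol.
Outlet (n = n₀ + ν ξ):
  C₂H₆: 490 − 1(379.8) = 110.2
  O₂: 3686 − 3.5(379.8) = 2356
  N₂: 13860 (inert)
  CO₂: 0 + 2(379.8) = 759.5
  H₂O: 0 + 3(379.8) = 1139
Total out = 18230 kmol; y_H₂O = 1139 / 18230 = 0.06249.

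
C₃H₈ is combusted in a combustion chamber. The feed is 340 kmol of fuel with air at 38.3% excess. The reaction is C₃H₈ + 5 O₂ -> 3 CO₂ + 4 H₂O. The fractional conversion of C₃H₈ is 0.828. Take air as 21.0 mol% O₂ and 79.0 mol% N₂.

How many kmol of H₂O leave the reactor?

Stoichiometric O₂ = 5 × 340 = 1700 kmol; O₂ fed = 1700 × 1.383 = 2351 kmol.
N₂ fed = 2351 × 79/21 = 8845 kmol.
Fuel reacted = 0.828 × 340 → ξ = 281.5 kmol.
Outlet (n = n₀ + ν ξ):
  C₃H₈: 340 − 1(281.5) = 58.48
  O₂: 2351 − 5(281.5) = 943.5
  N₂: 8845 (inert)
  CO₂: 0 + 3(281.5) = 844.6
  H₂O: 0 + 4(281.5) = 1126

1130 kmol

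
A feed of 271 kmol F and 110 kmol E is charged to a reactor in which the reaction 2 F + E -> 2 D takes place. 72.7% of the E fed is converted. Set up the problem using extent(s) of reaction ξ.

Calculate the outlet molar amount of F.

111 kmol

E reacted = 0.727 × 110 = 79.97 kmol; ν_E = −1, so ξ = 79.97/1 = 79.97 kmol.
Outlet amounts (n = n₀ + ν ξ):
  F: 271 − 2(79.97) = 111.1
  E: 110 − 1(79.97) = 30.03
  D: 0 + 2(79.97) = 159.9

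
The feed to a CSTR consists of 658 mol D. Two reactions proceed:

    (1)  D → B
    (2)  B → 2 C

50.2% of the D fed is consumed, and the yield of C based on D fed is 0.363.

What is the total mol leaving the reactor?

777 mol

Conversion of D: D consumed = 1ξ₁ = 0.502 × 658 → ξ₁ = 330.3 mol.
Yield of C: 2ξ₂ / 658 = 0.363 → ξ₂ = 119.4 mol.
Outlet amounts (n = n₀ + Σ ν·ξ):
  D: 658 − 1(330.3) = 327.7
  B: 0 + 1(330.3) − 1(119.4) = 210.9
  C: 0 + 2(119.4) = 238.9
Total out = 327.7 + 210.9 + 238.9 = 777.4 mol.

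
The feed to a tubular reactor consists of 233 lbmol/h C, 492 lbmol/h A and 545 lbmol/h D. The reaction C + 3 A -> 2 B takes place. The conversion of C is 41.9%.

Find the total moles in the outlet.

1070 lbmol/h

C reacted = 0.419 × 233 = 97.63 lbmol/h; ν_C = −1, so ξ = 97.63/1 = 97.63 lbmol/h.
Outlet amounts (n = n₀ + ν ξ):
  C: 233 − 1(97.63) = 135.4
  A: 492 − 3(97.63) = 199.1
  B: 0 + 2(97.63) = 195.3
  D: 545 (inert)
Total out = 135.4 + 199.1 + 195.3 + 545 = 1075 lbmol/h.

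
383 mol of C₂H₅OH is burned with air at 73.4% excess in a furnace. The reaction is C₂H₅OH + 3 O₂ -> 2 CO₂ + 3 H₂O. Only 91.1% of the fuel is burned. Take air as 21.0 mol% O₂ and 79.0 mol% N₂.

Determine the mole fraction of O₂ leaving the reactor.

0.0925

Stoichiometric O₂ = 3 × 383 = 1149 mol; O₂ fed = 1149 × 1.734 = 1992 mol.
N₂ fed = 1992 × 79/21 = 7495 mol.
Fuel reacted = 0.911 × 383 → ξ = 348.9 mol.
Outlet (n = n₀ + ν ξ):
  C₂H₅OH: 383 − 1(348.9) = 34.09
  O₂: 1992 − 3(348.9) = 945.6
  N₂: 7495 (inert)
  CO₂: 0 + 2(348.9) = 697.8
  H₂O: 0 + 3(348.9) = 1047
Total out = 10220 mol; y_O₂ = 945.6 / 10220 = 0.09253.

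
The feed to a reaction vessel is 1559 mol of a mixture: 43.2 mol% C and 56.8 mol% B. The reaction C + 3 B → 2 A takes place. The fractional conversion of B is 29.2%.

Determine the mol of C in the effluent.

587 mol

B reacted = 0.292 × 885.5 = 258.6 mol; ν_B = −3, so ξ = 258.6/3 = 86.19 mol.
Outlet amounts (n = n₀ + ν ξ):
  C: 673.5 − 1(86.19) = 587.3
  B: 885.5 − 3(86.19) = 626.9
  A: 0 + 2(86.19) = 172.4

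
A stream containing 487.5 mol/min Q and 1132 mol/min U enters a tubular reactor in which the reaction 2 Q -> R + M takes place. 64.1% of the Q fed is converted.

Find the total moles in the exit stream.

1620 mol/min

Q reacted = 0.641 × 487.5 = 312.5 mol/min; ν_Q = −2, so ξ = 312.5/2 = 156.2 mol/min.
Outlet amounts (n = n₀ + ν ξ):
  Q: 487.5 − 2(156.2) = 175
  R: 0 + 1(156.2) = 156.2
  M: 0 + 1(156.2) = 156.2
  U: 1132 (inert)
Total out = 175 + 156.2 + 156.2 + 1132 = 1620 mol/min.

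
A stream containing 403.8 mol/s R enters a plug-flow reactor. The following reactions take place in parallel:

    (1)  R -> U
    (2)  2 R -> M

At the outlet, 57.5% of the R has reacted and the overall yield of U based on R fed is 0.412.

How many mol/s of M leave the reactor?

Yield of U: 1ξ₁ / 403.8 = 0.412 → ξ₁ = 166.4 mol/s.
Conversion of R: 1ξ₁ + 2ξ₂ = 0.575 × 403.8 = 232.2 → ξ₂ = 32.91 mol/s.
Outlet amounts (n = n₀ + Σ ν·ξ):
  R: 403.8 − 1(166.4) − 2(32.91) = 171.6
  U: 0 + 1(166.4) = 166.4
  M: 0 + 1(32.91) = 32.91

32.9 mol/s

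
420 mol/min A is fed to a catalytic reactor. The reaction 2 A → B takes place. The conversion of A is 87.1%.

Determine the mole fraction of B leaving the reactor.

A reacted = 0.871 × 420 = 365.8 mol/min; ν_A = −2, so ξ = 365.8/2 = 182.9 mol/min.
Outlet amounts (n = n₀ + ν ξ):
  A: 420 − 2(182.9) = 54.18
  B: 0 + 1(182.9) = 182.9
Total out = 237.1 mol/min; y_B = 182.9 / 237.1 = 0.7715.

0.771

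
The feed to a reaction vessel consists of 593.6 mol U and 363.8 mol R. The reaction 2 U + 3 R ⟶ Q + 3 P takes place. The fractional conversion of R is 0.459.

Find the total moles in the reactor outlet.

R reacted = 0.459 × 363.8 = 167 mol; ν_R = −3, so ξ = 167/3 = 55.66 mol.
Outlet amounts (n = n₀ + ν ξ):
  U: 593.6 − 2(55.66) = 482.3
  R: 363.8 − 3(55.66) = 196.8
  Q: 0 + 1(55.66) = 55.66
  P: 0 + 3(55.66) = 167
Total out = 482.3 + 196.8 + 55.66 + 167 = 901.7 mol.

902 mol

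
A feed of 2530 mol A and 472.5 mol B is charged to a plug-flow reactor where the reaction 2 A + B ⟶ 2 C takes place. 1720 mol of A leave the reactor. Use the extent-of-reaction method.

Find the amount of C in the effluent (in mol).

For A: n = n₀ − 2ξ → 1720 = 2530 − 2ξ, giving ξ = 405 mol.
Outlet amounts (n = n₀ + ν ξ):
  A: 2530 − 2(405) = 1720
  B: 472.5 − 1(405) = 67.5
  C: 0 + 2(405) = 810

810 mol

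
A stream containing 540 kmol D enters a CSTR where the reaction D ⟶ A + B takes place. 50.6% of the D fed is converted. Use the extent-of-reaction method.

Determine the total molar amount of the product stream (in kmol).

D reacted = 0.506 × 540 = 273.2 kmol; ν_D = −1, so ξ = 273.2/1 = 273.2 kmol.
Outlet amounts (n = n₀ + ν ξ):
  D: 540 − 1(273.2) = 266.8
  A: 0 + 1(273.2) = 273.2
  B: 0 + 1(273.2) = 273.2
Total out = 266.8 + 273.2 + 273.2 = 813.2 kmol.

813 kmol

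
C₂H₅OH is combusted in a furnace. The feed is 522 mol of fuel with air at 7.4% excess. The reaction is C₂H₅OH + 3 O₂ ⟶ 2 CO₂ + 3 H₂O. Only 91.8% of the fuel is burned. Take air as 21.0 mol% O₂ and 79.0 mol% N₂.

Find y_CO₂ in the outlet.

Stoichiometric O₂ = 3 × 522 = 1566 mol; O₂ fed = 1566 × 1.074 = 1682 mol.
N₂ fed = 1682 × 79/21 = 6327 mol.
Fuel reacted = 0.918 × 522 → ξ = 479.2 mol.
Outlet (n = n₀ + ν ξ):
  C₂H₅OH: 522 − 1(479.2) = 42.8
  O₂: 1682 − 3(479.2) = 244.3
  N₂: 6327 (inert)
  CO₂: 0 + 2(479.2) = 958.4
  H₂O: 0 + 3(479.2) = 1438
Total out = 9010 mol; y_CO₂ = 958.4 / 9010 = 0.1064.

0.106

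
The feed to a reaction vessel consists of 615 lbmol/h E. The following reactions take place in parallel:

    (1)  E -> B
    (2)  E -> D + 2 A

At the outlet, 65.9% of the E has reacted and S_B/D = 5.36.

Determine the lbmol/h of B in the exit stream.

Conversion of E: E consumed = 0.659 × 615 = 405.3 lbmol/h = 1ξ₁ + 1ξ₂.
Selectivity: 1ξ₁ / (1ξ₂) = 5.36 → ξ₁ = 5.36 ξ₂.
Substitute: (1·5.36 + 1) ξ₂ = 405.3 → ξ₂ = 63.72 lbmol/h, ξ₁ = 341.6 lbmol/h.
Outlet amounts (n = n₀ + Σ ν·ξ):
  E: 615 − 1(341.6) − 1(63.72) = 209.7
  B: 0 + 1(341.6) = 341.6
  D: 0 + 1(63.72) = 63.72
  A: 0 + 2(63.72) = 127.4

342 lbmol/h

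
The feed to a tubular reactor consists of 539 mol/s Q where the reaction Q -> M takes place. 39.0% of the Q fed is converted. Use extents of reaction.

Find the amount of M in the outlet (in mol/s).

Q reacted = 0.39 × 539 = 210.2 mol/s; ν_Q = −1, so ξ = 210.2/1 = 210.2 mol/s.
Outlet amounts (n = n₀ + ν ξ):
  Q: 539 − 1(210.2) = 328.8
  M: 0 + 1(210.2) = 210.2

210 mol/s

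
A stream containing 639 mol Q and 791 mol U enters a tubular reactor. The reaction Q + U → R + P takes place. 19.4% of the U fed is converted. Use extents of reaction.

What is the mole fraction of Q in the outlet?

U reacted = 0.194 × 791 = 153.5 mol; ν_U = −1, so ξ = 153.5/1 = 153.5 mol.
Outlet amounts (n = n₀ + ν ξ):
  Q: 639 − 1(153.5) = 485.5
  U: 791 − 1(153.5) = 637.5
  R: 0 + 1(153.5) = 153.5
  P: 0 + 1(153.5) = 153.5
Total out = 1430 mol; y_Q = 485.5 / 1430 = 0.3395.

0.34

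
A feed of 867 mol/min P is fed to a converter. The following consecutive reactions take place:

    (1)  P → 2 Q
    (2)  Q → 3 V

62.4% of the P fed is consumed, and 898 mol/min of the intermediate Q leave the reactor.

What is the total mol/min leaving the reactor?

Conversion of P: P consumed = 1ξ₁ = 0.624 × 867 → ξ₁ = 541 mol/min.
Q balance: n_Q = 0 + 2ξ₁ − 1ξ₂ = 898 → ξ₂ = (2·541 − 898)/1 = 184 mol/min.
Outlet amounts (n = n₀ + Σ ν·ξ):
  P: 867 − 1(541) = 326
  Q: 0 + 2(541) − 1(184) = 898
  V: 0 + 3(184) = 552
Total out = 326 + 898 + 552 = 1776 mol/min.

1780 mol/min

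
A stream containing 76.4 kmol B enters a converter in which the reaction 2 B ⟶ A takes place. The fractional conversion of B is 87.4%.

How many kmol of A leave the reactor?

B reacted = 0.874 × 76.4 = 66.77 kmol; ν_B = −2, so ξ = 66.77/2 = 33.39 kmol.
Outlet amounts (n = n₀ + ν ξ):
  B: 76.4 − 2(33.39) = 9.626
  A: 0 + 1(33.39) = 33.39

33.4 kmol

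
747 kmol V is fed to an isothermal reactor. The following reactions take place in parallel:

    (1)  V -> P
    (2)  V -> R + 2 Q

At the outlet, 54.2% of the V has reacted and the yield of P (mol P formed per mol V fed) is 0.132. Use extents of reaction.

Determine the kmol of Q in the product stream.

613 kmol

Yield of P: 1ξ₁ / 747 = 0.132 → ξ₁ = 98.6 kmol.
Conversion of V: 1ξ₁ + 1ξ₂ = 0.542 × 747 = 404.9 → ξ₂ = 306.3 kmol.
Outlet amounts (n = n₀ + Σ ν·ξ):
  V: 747 − 1(98.6) − 1(306.3) = 342.1
  P: 0 + 1(98.6) = 98.6
  R: 0 + 1(306.3) = 306.3
  Q: 0 + 2(306.3) = 612.5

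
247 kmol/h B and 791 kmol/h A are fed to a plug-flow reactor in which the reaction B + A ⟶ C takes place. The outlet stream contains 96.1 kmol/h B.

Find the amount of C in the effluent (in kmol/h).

For B: n = n₀ − 1ξ → 96.1 = 247 − 1ξ, giving ξ = 150.9 kmol/h.
Outlet amounts (n = n₀ + ν ξ):
  B: 247 − 1(150.9) = 96.1
  A: 791 − 1(150.9) = 640.1
  C: 0 + 1(150.9) = 150.9

151 kmol/h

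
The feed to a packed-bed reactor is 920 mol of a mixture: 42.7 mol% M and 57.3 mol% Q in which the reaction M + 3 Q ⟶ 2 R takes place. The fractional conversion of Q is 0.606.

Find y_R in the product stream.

Q reacted = 0.606 × 527.2 = 319.5 mol; ν_Q = −3, so ξ = 319.5/3 = 106.5 mol.
Outlet amounts (n = n₀ + ν ξ):
  M: 392.8 − 1(106.5) = 286.4
  Q: 527.2 − 3(106.5) = 207.7
  R: 0 + 2(106.5) = 213
Total out = 707 mol; y_R = 213 / 707 = 0.3012.

0.301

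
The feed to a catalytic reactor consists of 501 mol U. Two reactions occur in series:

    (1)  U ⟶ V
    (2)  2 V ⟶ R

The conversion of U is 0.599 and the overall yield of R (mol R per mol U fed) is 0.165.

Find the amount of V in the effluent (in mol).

Conversion of U: U consumed = 1ξ₁ = 0.599 × 501 → ξ₁ = 300.1 mol.
Yield of R: 1ξ₂ / 501 = 0.165 → ξ₂ = 82.67 mol.
Outlet amounts (n = n₀ + Σ ν·ξ):
  U: 501 − 1(300.1) = 200.9
  V: 0 + 1(300.1) − 2(82.67) = 134.8
  R: 0 + 1(82.67) = 82.67

135 mol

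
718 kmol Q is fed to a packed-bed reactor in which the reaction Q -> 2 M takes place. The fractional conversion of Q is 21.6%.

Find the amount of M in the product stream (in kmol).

Q reacted = 0.216 × 718 = 155.1 kmol; ν_Q = −1, so ξ = 155.1/1 = 155.1 kmol.
Outlet amounts (n = n₀ + ν ξ):
  Q: 718 − 1(155.1) = 562.9
  M: 0 + 2(155.1) = 310.2

310 kmol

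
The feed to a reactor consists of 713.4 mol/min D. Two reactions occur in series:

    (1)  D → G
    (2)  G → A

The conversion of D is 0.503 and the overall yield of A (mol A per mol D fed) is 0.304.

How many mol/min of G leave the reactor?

Conversion of D: D consumed = 1ξ₁ = 0.503 × 713.4 → ξ₁ = 358.8 mol/min.
Yield of A: 1ξ₂ / 713.4 = 0.304 → ξ₂ = 216.9 mol/min.
Outlet amounts (n = n₀ + Σ ν·ξ):
  D: 713.4 − 1(358.8) = 354.6
  G: 0 + 1(358.8) − 1(216.9) = 142
  A: 0 + 1(216.9) = 216.9

142 mol/min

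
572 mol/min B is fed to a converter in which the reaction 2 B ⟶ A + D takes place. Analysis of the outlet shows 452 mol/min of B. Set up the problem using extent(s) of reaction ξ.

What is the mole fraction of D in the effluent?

0.105

For B: n = n₀ − 2ξ → 452 = 572 − 2ξ, giving ξ = 60 mol/min.
Outlet amounts (n = n₀ + ν ξ):
  B: 572 − 2(60) = 452
  A: 0 + 1(60) = 60
  D: 0 + 1(60) = 60
Total out = 572 mol/min; y_D = 60 / 572 = 0.1049.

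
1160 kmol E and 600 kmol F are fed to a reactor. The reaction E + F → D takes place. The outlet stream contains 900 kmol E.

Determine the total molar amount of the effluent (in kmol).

1500 kmol

For E: n = n₀ − 1ξ → 900 = 1160 − 1ξ, giving ξ = 260 kmol.
Outlet amounts (n = n₀ + ν ξ):
  E: 1160 − 1(260) = 900
  F: 600 − 1(260) = 340
  D: 0 + 1(260) = 260
Total out = 900 + 340 + 260 = 1500 kmol.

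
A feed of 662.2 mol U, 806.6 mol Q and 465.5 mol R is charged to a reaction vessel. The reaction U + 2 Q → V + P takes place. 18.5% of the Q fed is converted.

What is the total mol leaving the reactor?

Q reacted = 0.185 × 806.6 = 149.2 mol; ν_Q = −2, so ξ = 149.2/2 = 74.61 mol.
Outlet amounts (n = n₀ + ν ξ):
  U: 662.2 − 1(74.61) = 587.6
  Q: 806.6 − 2(74.61) = 657.4
  V: 0 + 1(74.61) = 74.61
  P: 0 + 1(74.61) = 74.61
  R: 465.5 (inert)
Total out = 587.6 + 657.4 + 74.61 + 74.61 + 465.5 = 1860 mol.

1860 mol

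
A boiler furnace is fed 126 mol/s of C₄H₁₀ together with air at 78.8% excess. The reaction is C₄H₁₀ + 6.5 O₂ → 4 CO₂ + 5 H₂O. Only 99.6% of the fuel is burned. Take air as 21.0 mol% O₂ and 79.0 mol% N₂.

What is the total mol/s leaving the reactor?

Stoichiometric O₂ = 6.5 × 126 = 819 mol/s; O₂ fed = 819 × 1.788 = 1464 mol/s.
N₂ fed = 1464 × 79/21 = 5509 mol/s.
Fuel reacted = 0.996 × 126 → ξ = 125.5 mol/s.
Outlet (n = n₀ + ν ξ):
  C₄H₁₀: 126 − 1(125.5) = 0.504
  O₂: 1464 − 6.5(125.5) = 648.6
  N₂: 5509 (inert)
  CO₂: 0 + 4(125.5) = 502
  H₂O: 0 + 5(125.5) = 627.5
Total out = 0.504 + 648.6 + 5509 + 502 + 627.5 = 7287 mol/s.

7290 mol/s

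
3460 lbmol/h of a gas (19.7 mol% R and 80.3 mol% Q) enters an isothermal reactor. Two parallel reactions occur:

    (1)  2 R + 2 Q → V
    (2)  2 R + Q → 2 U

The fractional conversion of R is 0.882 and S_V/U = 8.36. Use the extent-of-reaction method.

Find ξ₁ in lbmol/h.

ξ₁ = 284 lbmol/h

Conversion of R: R consumed = 0.882 × 681.6 = 601.2 lbmol/h = 2ξ₁ + 2ξ₂.
Selectivity: 1ξ₁ / (2ξ₂) = 8.36 → ξ₁ = 16.72 ξ₂.
Substitute: (2·16.72 + 2) ξ₂ = 601.2 → ξ₂ = 16.96 lbmol/h, ξ₁ = 283.6 lbmol/h.
Outlet amounts (n = n₀ + Σ ν·ξ):
  R: 681.6 − 2(283.6) − 2(16.96) = 80.43
  Q: 2778 − 2(283.6) − 1(16.96) = 2194
  V: 0 + 1(283.6) = 283.6
  U: 0 + 2(16.96) = 33.93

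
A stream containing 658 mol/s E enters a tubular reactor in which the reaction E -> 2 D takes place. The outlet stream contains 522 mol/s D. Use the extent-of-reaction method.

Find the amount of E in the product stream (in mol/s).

397 mol/s

For D: n = n₀ + 2ξ → 522 = 0 + 2ξ, giving ξ = 261 mol/s.
Outlet amounts (n = n₀ + ν ξ):
  E: 658 − 1(261) = 397
  D: 0 + 2(261) = 522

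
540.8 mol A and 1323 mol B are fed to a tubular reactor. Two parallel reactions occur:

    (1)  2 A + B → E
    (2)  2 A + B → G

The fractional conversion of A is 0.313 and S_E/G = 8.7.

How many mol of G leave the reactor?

8.73 mol

Conversion of A: A consumed = 0.313 × 540.8 = 169.3 mol = 2ξ₁ + 2ξ₂.
Selectivity: 1ξ₁ / (1ξ₂) = 8.7 → ξ₁ = 8.7 ξ₂.
Substitute: (2·8.7 + 2) ξ₂ = 169.3 → ξ₂ = 8.725 mol, ξ₁ = 75.91 mol.
Outlet amounts (n = n₀ + Σ ν·ξ):
  A: 540.8 − 2(75.91) − 2(8.725) = 371.5
  B: 1323 − 1(75.91) − 1(8.725) = 1238
  E: 0 + 1(75.91) = 75.91
  G: 0 + 1(8.725) = 8.725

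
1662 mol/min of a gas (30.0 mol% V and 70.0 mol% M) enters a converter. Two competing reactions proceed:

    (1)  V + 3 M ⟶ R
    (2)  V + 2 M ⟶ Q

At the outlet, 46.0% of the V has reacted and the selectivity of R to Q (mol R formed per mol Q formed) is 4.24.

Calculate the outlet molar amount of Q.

Conversion of V: V consumed = 0.46 × 498.6 = 229.4 mol/min = 1ξ₁ + 1ξ₂.
Selectivity: 1ξ₁ / (1ξ₂) = 4.24 → ξ₁ = 4.24 ξ₂.
Substitute: (1·4.24 + 1) ξ₂ = 229.4 → ξ₂ = 43.77 mol/min, ξ₁ = 185.6 mol/min.
Outlet amounts (n = n₀ + Σ ν·ξ):
  V: 498.6 − 1(185.6) − 1(43.77) = 269.2
  M: 1163 − 3(185.6) − 2(43.77) = 519.1
  R: 0 + 1(185.6) = 185.6
  Q: 0 + 1(43.77) = 43.77

43.8 mol/min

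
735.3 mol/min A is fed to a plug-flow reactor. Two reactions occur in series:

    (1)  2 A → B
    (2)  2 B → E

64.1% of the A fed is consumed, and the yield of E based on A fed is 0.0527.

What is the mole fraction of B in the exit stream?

Conversion of A: A consumed = 2ξ₁ = 0.641 × 735.3 → ξ₁ = 235.7 mol/min.
Yield of E: 1ξ₂ / 735.3 = 0.0527 → ξ₂ = 38.75 mol/min.
Outlet amounts (n = n₀ + Σ ν·ξ):
  A: 735.3 − 2(235.7) = 264
  B: 0 + 1(235.7) − 2(38.75) = 158.2
  E: 0 + 1(38.75) = 38.75
Total out = 460.9 mol/min; y_B = 158.2 / 460.9 = 0.3432.

0.343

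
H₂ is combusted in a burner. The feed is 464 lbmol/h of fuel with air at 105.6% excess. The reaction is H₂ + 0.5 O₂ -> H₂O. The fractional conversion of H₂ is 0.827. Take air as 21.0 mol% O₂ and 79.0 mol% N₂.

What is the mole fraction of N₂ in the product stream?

0.705

Stoichiometric O₂ = 0.5 × 464 = 232 lbmol/h; O₂ fed = 232 × 2.056 = 477 lbmol/h.
N₂ fed = 477 × 79/21 = 1794 lbmol/h.
Fuel reacted = 0.827 × 464 → ξ = 383.7 lbmol/h.
Outlet (n = n₀ + ν ξ):
  H₂: 464 − 1(383.7) = 80.27
  O₂: 477 − 0.5(383.7) = 285.1
  N₂: 1794 (inert)
  H₂O: 0 + 1(383.7) = 383.7
Total out = 2544 lbmol/h; y_N₂ = 1794 / 2544 = 0.7055.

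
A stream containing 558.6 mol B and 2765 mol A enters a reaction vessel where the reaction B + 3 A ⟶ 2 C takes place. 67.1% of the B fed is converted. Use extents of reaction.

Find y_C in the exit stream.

B reacted = 0.671 × 558.6 = 374.8 mol; ν_B = −1, so ξ = 374.8/1 = 374.8 mol.
Outlet amounts (n = n₀ + ν ξ):
  B: 558.6 − 1(374.8) = 183.8
  A: 2765 − 3(374.8) = 1641
  C: 0 + 2(374.8) = 749.6
Total out = 2574 mol; y_C = 749.6 / 2574 = 0.2912.

0.291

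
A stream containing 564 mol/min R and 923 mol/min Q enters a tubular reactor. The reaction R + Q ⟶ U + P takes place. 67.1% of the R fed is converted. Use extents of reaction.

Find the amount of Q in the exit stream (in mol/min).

R reacted = 0.671 × 564 = 378.4 mol/min; ν_R = −1, so ξ = 378.4/1 = 378.4 mol/min.
Outlet amounts (n = n₀ + ν ξ):
  R: 564 − 1(378.4) = 185.6
  Q: 923 − 1(378.4) = 544.6
  U: 0 + 1(378.4) = 378.4
  P: 0 + 1(378.4) = 378.4

545 mol/min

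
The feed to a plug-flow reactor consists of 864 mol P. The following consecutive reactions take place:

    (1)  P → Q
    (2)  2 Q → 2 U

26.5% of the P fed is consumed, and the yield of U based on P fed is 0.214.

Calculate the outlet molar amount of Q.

Conversion of P: P consumed = 1ξ₁ = 0.265 × 864 → ξ₁ = 229 mol.
Yield of U: 2ξ₂ / 864 = 0.214 → ξ₂ = 92.45 mol.
Outlet amounts (n = n₀ + Σ ν·ξ):
  P: 864 − 1(229) = 635
  Q: 0 + 1(229) − 2(92.45) = 44.06
  U: 0 + 2(92.45) = 184.9

44.1 mol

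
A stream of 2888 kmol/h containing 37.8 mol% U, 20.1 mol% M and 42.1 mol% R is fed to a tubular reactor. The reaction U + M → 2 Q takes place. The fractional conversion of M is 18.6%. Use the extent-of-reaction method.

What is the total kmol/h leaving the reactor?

2890 kmol/h

M reacted = 0.186 × 580.5 = 108 kmol/h; ν_M = −1, so ξ = 108/1 = 108 kmol/h.
Outlet amounts (n = n₀ + ν ξ):
  U: 1092 − 1(108) = 983.7
  M: 580.5 − 1(108) = 472.5
  Q: 0 + 2(108) = 215.9
  R: 1216 (inert)
Total out = 983.7 + 472.5 + 215.9 + 1216 = 2888 kmol/h.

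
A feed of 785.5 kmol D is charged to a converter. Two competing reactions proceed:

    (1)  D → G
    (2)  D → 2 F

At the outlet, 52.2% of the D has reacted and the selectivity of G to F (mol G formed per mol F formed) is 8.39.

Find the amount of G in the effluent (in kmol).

387 kmol

Conversion of D: D consumed = 0.522 × 785.5 = 410 kmol = 1ξ₁ + 1ξ₂.
Selectivity: 1ξ₁ / (2ξ₂) = 8.39 → ξ₁ = 16.78 ξ₂.
Substitute: (1·16.78 + 1) ξ₂ = 410 → ξ₂ = 23.06 kmol, ξ₁ = 387 kmol.
Outlet amounts (n = n₀ + Σ ν·ξ):
  D: 785.5 − 1(387) − 1(23.06) = 375.5
  G: 0 + 1(387) = 387
  F: 0 + 2(23.06) = 46.12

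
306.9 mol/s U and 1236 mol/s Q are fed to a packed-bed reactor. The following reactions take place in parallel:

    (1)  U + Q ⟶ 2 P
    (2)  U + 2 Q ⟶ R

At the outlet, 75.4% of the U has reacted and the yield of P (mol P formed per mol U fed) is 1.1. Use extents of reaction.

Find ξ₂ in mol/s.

Yield of P: 2ξ₁ / 306.9 = 1.1 → ξ₁ = 168.8 mol/s.
Conversion of U: 1ξ₁ + 1ξ₂ = 0.754 × 306.9 = 231.4 → ξ₂ = 62.61 mol/s.
Outlet amounts (n = n₀ + Σ ν·ξ):
  U: 306.9 − 1(168.8) − 1(62.61) = 75.5
  Q: 1236 − 1(168.8) − 2(62.61) = 942
  P: 0 + 2(168.8) = 337.6
  R: 0 + 1(62.61) = 62.61

ξ₂ = 62.6 mol/s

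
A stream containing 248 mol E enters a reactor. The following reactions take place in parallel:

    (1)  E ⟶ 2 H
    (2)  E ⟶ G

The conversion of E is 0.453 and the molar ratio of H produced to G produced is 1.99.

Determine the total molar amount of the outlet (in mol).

Conversion of E: E consumed = 0.453 × 248 = 112.3 mol = 1ξ₁ + 1ξ₂.
Selectivity: 2ξ₁ / (1ξ₂) = 1.99 → ξ₁ = 0.995 ξ₂.
Substitute: (1·0.995 + 1) ξ₂ = 112.3 → ξ₂ = 56.31 mol, ξ₁ = 56.03 mol.
Outlet amounts (n = n₀ + Σ ν·ξ):
  E: 248 − 1(56.03) − 1(56.31) = 135.7
  H: 0 + 2(56.03) = 112.1
  G: 0 + 1(56.31) = 56.31
Total out = 135.7 + 112.1 + 56.31 = 304 mol.

304 mol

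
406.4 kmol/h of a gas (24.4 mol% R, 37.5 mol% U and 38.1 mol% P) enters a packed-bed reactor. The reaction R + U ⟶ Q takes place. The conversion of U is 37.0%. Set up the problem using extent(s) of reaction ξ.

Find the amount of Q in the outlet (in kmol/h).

U reacted = 0.37 × 152.4 = 56.39 kmol/h; ν_U = −1, so ξ = 56.39/1 = 56.39 kmol/h.
Outlet amounts (n = n₀ + ν ξ):
  R: 99.16 − 1(56.39) = 42.77
  U: 152.4 − 1(56.39) = 96.01
  Q: 0 + 1(56.39) = 56.39
  P: 154.8 (inert)

56.4 kmol/h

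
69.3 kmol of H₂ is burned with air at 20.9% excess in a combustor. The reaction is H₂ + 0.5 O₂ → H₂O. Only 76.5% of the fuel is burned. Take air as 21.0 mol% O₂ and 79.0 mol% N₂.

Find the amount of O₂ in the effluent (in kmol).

Stoichiometric O₂ = 0.5 × 69.3 = 34.65 kmol; O₂ fed = 34.65 × 1.209 = 41.89 kmol.
N₂ fed = 41.89 × 79/21 = 157.6 kmol.
Fuel reacted = 0.765 × 69.3 → ξ = 53.01 kmol.
Outlet (n = n₀ + ν ξ):
  H₂: 69.3 − 1(53.01) = 16.29
  O₂: 41.89 − 0.5(53.01) = 15.38
  N₂: 157.6 (inert)
  H₂O: 0 + 1(53.01) = 53.01

15.4 kmol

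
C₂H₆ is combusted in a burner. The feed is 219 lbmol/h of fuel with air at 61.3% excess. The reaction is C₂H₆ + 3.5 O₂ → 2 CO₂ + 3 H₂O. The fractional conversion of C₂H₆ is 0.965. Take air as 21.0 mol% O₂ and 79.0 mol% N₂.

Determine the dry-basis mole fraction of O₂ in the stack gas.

0.089

Stoichiometric O₂ = 3.5 × 219 = 766.5 lbmol/h; O₂ fed = 766.5 × 1.613 = 1236 lbmol/h.
N₂ fed = 1236 × 79/21 = 4651 lbmol/h.
Fuel reacted = 0.965 × 219 → ξ = 211.3 lbmol/h.
Outlet (n = n₀ + ν ξ):
  C₂H₆: 219 − 1(211.3) = 7.665
  O₂: 1236 − 3.5(211.3) = 496.7
  N₂: 4651 (inert)
  CO₂: 0 + 2(211.3) = 422.7
  H₂O: 0 + 3(211.3) = 634
Dry total = 5578 lbmol/h; y_O₂ (dry) = 496.7 / 5578 = 0.08904.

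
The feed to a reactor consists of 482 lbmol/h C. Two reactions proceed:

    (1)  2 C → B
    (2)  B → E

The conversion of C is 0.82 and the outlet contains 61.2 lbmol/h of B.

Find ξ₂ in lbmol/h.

ξ₂ = 136 lbmol/h

Conversion of C: C consumed = 2ξ₁ = 0.82 × 482 → ξ₁ = 197.6 lbmol/h.
B balance: n_B = 0 + 1ξ₁ − 1ξ₂ = 61.2 → ξ₂ = (1·197.6 − 61.2)/1 = 136.4 lbmol/h.
Outlet amounts (n = n₀ + Σ ν·ξ):
  C: 482 − 2(197.6) = 86.76
  B: 0 + 1(197.6) − 1(136.4) = 61.2
  E: 0 + 1(136.4) = 136.4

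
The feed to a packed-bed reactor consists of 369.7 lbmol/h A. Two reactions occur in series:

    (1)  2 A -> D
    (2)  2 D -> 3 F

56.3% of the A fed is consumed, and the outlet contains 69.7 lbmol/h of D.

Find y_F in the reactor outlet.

Conversion of A: A consumed = 2ξ₁ = 0.563 × 369.7 → ξ₁ = 104.1 lbmol/h.
D balance: n_D = 0 + 1ξ₁ − 2ξ₂ = 69.7 → ξ₂ = (1·104.1 − 69.7)/2 = 17.19 lbmol/h.
Outlet amounts (n = n₀ + Σ ν·ξ):
  A: 369.7 − 2(104.1) = 161.6
  D: 0 + 1(104.1) − 2(17.19) = 69.7
  F: 0 + 3(17.19) = 51.56
Total out = 282.8 lbmol/h; y_F = 51.56 / 282.8 = 0.1823.

0.182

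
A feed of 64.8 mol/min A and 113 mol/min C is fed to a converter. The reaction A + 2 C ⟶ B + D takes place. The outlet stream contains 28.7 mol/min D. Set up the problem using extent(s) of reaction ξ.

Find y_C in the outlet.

0.373

For D: n = n₀ + 1ξ → 28.7 = 0 + 1ξ, giving ξ = 28.7 mol/min.
Outlet amounts (n = n₀ + ν ξ):
  A: 64.8 − 1(28.7) = 36.1
  C: 113 − 2(28.7) = 55.6
  B: 0 + 1(28.7) = 28.7
  D: 0 + 1(28.7) = 28.7
Total out = 149.1 mol/min; y_C = 55.6 / 149.1 = 0.3729.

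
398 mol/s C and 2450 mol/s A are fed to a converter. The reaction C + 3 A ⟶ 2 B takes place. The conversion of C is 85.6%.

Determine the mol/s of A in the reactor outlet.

C reacted = 0.856 × 398 = 340.7 mol/s; ν_C = −1, so ξ = 340.7/1 = 340.7 mol/s.
Outlet amounts (n = n₀ + ν ξ):
  C: 398 − 1(340.7) = 57.31
  A: 2450 − 3(340.7) = 1428
  B: 0 + 2(340.7) = 681.4

1430 mol/s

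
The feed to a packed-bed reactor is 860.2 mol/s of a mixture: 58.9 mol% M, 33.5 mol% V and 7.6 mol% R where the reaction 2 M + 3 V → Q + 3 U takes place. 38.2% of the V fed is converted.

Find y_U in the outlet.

V reacted = 0.382 × 288.2 = 110.1 mol/s; ν_V = −3, so ξ = 110.1/3 = 36.69 mol/s.
Outlet amounts (n = n₀ + ν ξ):
  M: 506.7 − 2(36.69) = 433.3
  V: 288.2 − 3(36.69) = 178.1
  Q: 0 + 1(36.69) = 36.69
  U: 0 + 3(36.69) = 110.1
  R: 65.38 (inert)
Total out = 823.5 mol/s; y_U = 110.1 / 823.5 = 0.1337.

0.134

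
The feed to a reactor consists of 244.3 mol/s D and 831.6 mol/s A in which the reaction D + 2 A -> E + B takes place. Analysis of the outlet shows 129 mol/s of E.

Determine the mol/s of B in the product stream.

129 mol/s

For E: n = n₀ + 1ξ → 129 = 0 + 1ξ, giving ξ = 129 mol/s.
Outlet amounts (n = n₀ + ν ξ):
  D: 244.3 − 1(129) = 115.3
  A: 831.6 − 2(129) = 573.6
  E: 0 + 1(129) = 129
  B: 0 + 1(129) = 129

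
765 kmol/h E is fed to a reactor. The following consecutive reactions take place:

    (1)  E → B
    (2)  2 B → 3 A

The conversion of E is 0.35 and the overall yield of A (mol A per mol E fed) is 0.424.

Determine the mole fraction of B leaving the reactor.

0.059

Conversion of E: E consumed = 1ξ₁ = 0.35 × 765 → ξ₁ = 267.8 kmol/h.
Yield of A: 3ξ₂ / 765 = 0.424 → ξ₂ = 108.1 kmol/h.
Outlet amounts (n = n₀ + Σ ν·ξ):
  E: 765 − 1(267.8) = 497.2
  B: 0 + 1(267.8) − 2(108.1) = 51.51
  A: 0 + 3(108.1) = 324.4
Total out = 873.1 kmol/h; y_B = 51.51 / 873.1 = 0.059.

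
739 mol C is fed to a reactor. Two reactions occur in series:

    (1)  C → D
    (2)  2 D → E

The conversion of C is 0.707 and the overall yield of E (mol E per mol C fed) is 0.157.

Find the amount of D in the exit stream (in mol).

290 mol

Conversion of C: C consumed = 1ξ₁ = 0.707 × 739 → ξ₁ = 522.5 mol.
Yield of E: 1ξ₂ / 739 = 0.157 → ξ₂ = 116 mol.
Outlet amounts (n = n₀ + Σ ν·ξ):
  C: 739 − 1(522.5) = 216.5
  D: 0 + 1(522.5) − 2(116) = 290.4
  E: 0 + 1(116) = 116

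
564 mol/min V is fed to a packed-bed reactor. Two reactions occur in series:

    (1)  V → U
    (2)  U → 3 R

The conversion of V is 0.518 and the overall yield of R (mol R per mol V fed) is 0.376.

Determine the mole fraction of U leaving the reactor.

Conversion of V: V consumed = 1ξ₁ = 0.518 × 564 → ξ₁ = 292.2 mol/min.
Yield of R: 3ξ₂ / 564 = 0.376 → ξ₂ = 70.69 mol/min.
Outlet amounts (n = n₀ + Σ ν·ξ):
  V: 564 − 1(292.2) = 271.8
  U: 0 + 1(292.2) − 1(70.69) = 221.5
  R: 0 + 3(70.69) = 212.1
Total out = 705.4 mol/min; y_U = 221.5 / 705.4 = 0.314.

0.314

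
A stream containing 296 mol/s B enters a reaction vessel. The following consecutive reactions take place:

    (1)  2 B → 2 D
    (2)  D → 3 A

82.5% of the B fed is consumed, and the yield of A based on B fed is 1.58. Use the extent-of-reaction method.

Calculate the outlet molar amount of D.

Conversion of B: B consumed = 2ξ₁ = 0.825 × 296 → ξ₁ = 122.1 mol/s.
Yield of A: 3ξ₂ / 296 = 1.58 → ξ₂ = 155.9 mol/s.
Outlet amounts (n = n₀ + Σ ν·ξ):
  B: 296 − 2(122.1) = 51.8
  D: 0 + 2(122.1) − 1(155.9) = 88.31
  A: 0 + 3(155.9) = 467.7

88.3 mol/s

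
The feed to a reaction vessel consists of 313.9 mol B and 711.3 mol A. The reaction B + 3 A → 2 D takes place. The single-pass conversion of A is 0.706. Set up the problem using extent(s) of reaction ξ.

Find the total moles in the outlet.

A reacted = 0.706 × 711.3 = 502.2 mol; ν_A = −3, so ξ = 502.2/3 = 167.4 mol.
Outlet amounts (n = n₀ + ν ξ):
  B: 313.9 − 1(167.4) = 146.5
  A: 711.3 − 3(167.4) = 209.1
  D: 0 + 2(167.4) = 334.8
Total out = 146.5 + 209.1 + 334.8 = 690.4 mol.

690 mol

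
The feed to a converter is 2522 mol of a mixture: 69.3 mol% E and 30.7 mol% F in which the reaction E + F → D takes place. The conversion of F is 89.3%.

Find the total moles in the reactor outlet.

F reacted = 0.893 × 774.3 = 691.4 mol; ν_F = −1, so ξ = 691.4/1 = 691.4 mol.
Outlet amounts (n = n₀ + ν ξ):
  E: 1748 − 1(691.4) = 1056
  F: 774.3 − 1(691.4) = 82.85
  D: 0 + 1(691.4) = 691.4
Total out = 1056 + 82.85 + 691.4 = 1831 mol.

1830 mol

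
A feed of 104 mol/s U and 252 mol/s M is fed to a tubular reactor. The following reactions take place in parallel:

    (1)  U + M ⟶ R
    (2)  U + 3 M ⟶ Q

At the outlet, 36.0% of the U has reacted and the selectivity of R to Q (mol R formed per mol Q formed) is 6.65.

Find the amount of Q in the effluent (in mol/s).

Conversion of U: U consumed = 0.36 × 104 = 37.44 mol/s = 1ξ₁ + 1ξ₂.
Selectivity: 1ξ₁ / (1ξ₂) = 6.65 → ξ₁ = 6.65 ξ₂.
Substitute: (1·6.65 + 1) ξ₂ = 37.44 → ξ₂ = 4.894 mol/s, ξ₁ = 32.55 mol/s.
Outlet amounts (n = n₀ + Σ ν·ξ):
  U: 104 − 1(32.55) − 1(4.894) = 66.56
  M: 252 − 1(32.55) − 3(4.894) = 204.8
  R: 0 + 1(32.55) = 32.55
  Q: 0 + 1(4.894) = 4.894

4.89 mol/s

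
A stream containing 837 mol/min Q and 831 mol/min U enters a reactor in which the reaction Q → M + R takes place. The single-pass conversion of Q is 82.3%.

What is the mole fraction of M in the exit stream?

0.292

Q reacted = 0.823 × 837 = 688.9 mol/min; ν_Q = −1, so ξ = 688.9/1 = 688.9 mol/min.
Outlet amounts (n = n₀ + ν ξ):
  Q: 837 − 1(688.9) = 148.1
  M: 0 + 1(688.9) = 688.9
  R: 0 + 1(688.9) = 688.9
  U: 831 (inert)
Total out = 2357 mol/min; y_M = 688.9 / 2357 = 0.2923.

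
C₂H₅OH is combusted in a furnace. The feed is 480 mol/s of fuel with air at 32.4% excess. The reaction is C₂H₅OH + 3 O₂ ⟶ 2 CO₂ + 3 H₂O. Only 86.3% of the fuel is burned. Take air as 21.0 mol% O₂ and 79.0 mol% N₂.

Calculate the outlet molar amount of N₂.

7170 mol/s

Stoichiometric O₂ = 3 × 480 = 1440 mol/s; O₂ fed = 1440 × 1.324 = 1907 mol/s.
N₂ fed = 1907 × 79/21 = 7172 mol/s.
Fuel reacted = 0.863 × 480 → ξ = 414.2 mol/s.
Outlet (n = n₀ + ν ξ):
  C₂H₅OH: 480 − 1(414.2) = 65.76
  O₂: 1907 − 3(414.2) = 663.8
  N₂: 7172 (inert)
  CO₂: 0 + 2(414.2) = 828.5
  H₂O: 0 + 3(414.2) = 1243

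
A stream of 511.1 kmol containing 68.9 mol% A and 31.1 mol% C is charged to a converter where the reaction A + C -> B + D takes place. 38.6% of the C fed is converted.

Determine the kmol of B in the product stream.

C reacted = 0.386 × 159 = 61.36 kmol; ν_C = −1, so ξ = 61.36/1 = 61.36 kmol.
Outlet amounts (n = n₀ + ν ξ):
  A: 352.1 − 1(61.36) = 290.8
  C: 159 − 1(61.36) = 97.6
  B: 0 + 1(61.36) = 61.36
  D: 0 + 1(61.36) = 61.36

61.4 kmol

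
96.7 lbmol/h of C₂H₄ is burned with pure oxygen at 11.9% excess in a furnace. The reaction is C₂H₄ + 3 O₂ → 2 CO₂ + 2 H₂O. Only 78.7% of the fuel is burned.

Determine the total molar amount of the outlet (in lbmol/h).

Stoichiometric O₂ = 3 × 96.7 = 290.1 lbmol/h; O₂ fed = 290.1 × 1.119 = 324.6 lbmol/h.
Fuel reacted = 0.787 × 96.7 → ξ = 76.1 lbmol/h.
Outlet (n = n₀ + ν ξ):
  C₂H₄: 96.7 − 1(76.1) = 20.6
  O₂: 324.6 − 3(76.1) = 96.31
  CO₂: 0 + 2(76.1) = 152.2
  H₂O: 0 + 2(76.1) = 152.2
Total out = 20.6 + 96.31 + 152.2 + 152.2 = 421.3 lbmol/h.

421 lbmol/h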